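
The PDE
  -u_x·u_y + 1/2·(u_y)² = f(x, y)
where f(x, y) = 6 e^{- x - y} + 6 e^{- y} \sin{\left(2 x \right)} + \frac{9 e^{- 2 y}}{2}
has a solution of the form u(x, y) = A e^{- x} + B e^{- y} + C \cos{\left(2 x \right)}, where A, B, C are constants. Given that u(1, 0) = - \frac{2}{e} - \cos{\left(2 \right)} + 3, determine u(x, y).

Substitute the ansatz u = A e^{- x} + B e^{- y} + C \cos{\left(2 x \right)} into the left-hand side.
Derivatives of the ansatz:
  u_x = - A e^{- x} - 2 C \sin{\left(2 x \right)}
  u_y = - B e^{- y}
Term by term:
  -u_x·u_y = - A B e^{- x} e^{- y} - 2 B C e^{- y} \sin{\left(2 x \right)}
  1/2·(u_y)² = \frac{B^{2} e^{- 2 y}}{2}
So the left-hand side equals
  - A B e^{- x} e^{- y} + \frac{B^{2} e^{- 2 y}}{2} - 2 B C e^{- y} \sin{\left(2 x \right)}
This must equal f(x, y) identically; expanded, f = 6 e^{- y} \sin{\left(2 x \right)} + \frac{9 e^{- 2 y}}{2} + 6 e^{- x} e^{- y}.
Matching coefficients of the independent functions:
  [e^{- x} e^{- y}]:  - A B = 6
  [e^{- y} \sin{\left(2 x \right)}]:  - 2 B C = 6
  [e^{- 2 y}]:  \frac{B^{2}}{2} = \frac{9}{2}
These equations allow (A, B, C) = (-2, 3, -1) or (2, -3, 1).
Impose the point condition(s):
  u(1, 0) = - \frac{2}{e} - \cos{\left(2 \right)} + 3  ⟹  \frac{A}{e} + B + C \cos{\left(2 \right)} = - \frac{2}{e} - \cos{\left(2 \right)} + 3
Only A = -2, B = 3, C = -1 satisfies everything.
Hence u(x, y) = - \cos{\left(2 x \right)} + 3 e^{- y} - 2 e^{- x}.

Answer: u(x, y) = - \cos{\left(2 x \right)} + 3 e^{- y} - 2 e^{- x}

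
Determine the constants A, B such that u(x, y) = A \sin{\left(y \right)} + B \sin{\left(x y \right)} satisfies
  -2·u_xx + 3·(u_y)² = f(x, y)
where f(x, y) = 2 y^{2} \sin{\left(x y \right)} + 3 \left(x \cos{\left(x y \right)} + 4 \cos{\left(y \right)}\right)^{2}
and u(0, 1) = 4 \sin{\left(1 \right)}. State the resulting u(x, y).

Answer: u(x, y) = 4 \sin{\left(y \right)} + \sin{\left(x y \right)}

Derivation:
Substitute the ansatz u = A \sin{\left(y \right)} + B \sin{\left(x y \right)} into the left-hand side.
Derivatives of the ansatz:
  u_xx = - B y^{2} \sin{\left(x y \right)}
  u_y = A \cos{\left(y \right)} + B x \cos{\left(x y \right)}
Term by term:
  -2·u_xx = 2 B y^{2} \sin{\left(x y \right)}
  3·(u_y)² = 3 A^{2} \cos^{2}{\left(y \right)} + 6 A B x \cos{\left(y \right)} \cos{\left(x y \right)} + 3 B^{2} x^{2} \cos^{2}{\left(x y \right)}
So the left-hand side equals
  3 A^{2} \cos^{2}{\left(y \right)} + 6 A B x \cos{\left(y \right)} \cos{\left(x y \right)} + 3 B^{2} x^{2} \cos^{2}{\left(x y \right)} + 2 B y^{2} \sin{\left(x y \right)}
This must equal f(x, y) identically; expanded, f = 3 x^{2} \cos^{2}{\left(x y \right)} + 24 x \cos{\left(y \right)} \cos{\left(x y \right)} + 2 y^{2} \sin{\left(x y \right)} + 48 \cos^{2}{\left(y \right)}.
Matching coefficients of the independent functions:
  [x^{2} \cos^{2}{\left(x y \right)}]:  3 B^{2} = 3
  [y^{2} \sin{\left(x y \right)}]:  2 B = 2
  [x \cos{\left(y \right)} \cos{\left(x y \right)}]:  6 A B = 24
  [\cos^{2}{\left(y \right)}]:  3 A^{2} = 48
Solving: A = 4, B = 1.
Check against the point condition:
  u(0, 1) = 4 \sin{\left(1 \right)}  ⟹  A \sin{\left(1 \right)} = 4 \sin{\left(1 \right)}  ✓
Hence u(x, y) = 4 \sin{\left(y \right)} + \sin{\left(x y \right)}.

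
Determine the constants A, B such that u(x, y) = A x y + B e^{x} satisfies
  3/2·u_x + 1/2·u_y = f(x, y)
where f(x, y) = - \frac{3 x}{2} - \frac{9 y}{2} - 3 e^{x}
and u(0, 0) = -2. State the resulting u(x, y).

Answer: u(x, y) = - 3 x y - 2 e^{x}

Derivation:
Substitute the ansatz u = A x y + B e^{x} into the left-hand side.
Derivatives of the ansatz:
  u_x = A y + B e^{x}
  u_y = A x
Term by term:
  3/2·u_x = \frac{3 A y}{2} + \frac{3 B e^{x}}{2}
  1/2·u_y = \frac{A x}{2}
So the left-hand side equals
  \frac{A x}{2} + \frac{3 A y}{2} + \frac{3 B e^{x}}{2}
This must equal f(x, y) = - \frac{3 x}{2} - \frac{9 y}{2} - 3 e^{x} identically.
Matching coefficients of the independent functions:
  [x]:  \frac{A}{2} = - \frac{3}{2}
  [y]:  \frac{3 A}{2} = - \frac{9}{2}
  [e^{x}]:  \frac{3 B}{2} = -3
Solving: A = -3, B = -2.
Check against the point condition:
  u(0, 0) = -2  ⟹  B = -2  ✓
Hence u(x, y) = - 3 x y - 2 e^{x}.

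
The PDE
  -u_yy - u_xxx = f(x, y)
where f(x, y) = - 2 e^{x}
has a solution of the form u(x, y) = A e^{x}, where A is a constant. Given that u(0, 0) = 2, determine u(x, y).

Answer: u(x, y) = 2 e^{x}

Derivation:
Substitute the ansatz u = A e^{x} into the left-hand side.
Derivatives of the ansatz:
  u_yy = 0
  u_xxx = A e^{x}
Term by term:
  -u_yy = 0
  -u_xxx = - A e^{x}
So the left-hand side equals
  - A e^{x}
This must equal f(x, y) = - 2 e^{x} identically.
Matching coefficients of the independent functions:
  [e^{x}]:  - A = -2
Solving: A = 2.
Check against the point condition:
  u(0, 0) = 2  ⟹  A = 2  ✓
Hence u(x, y) = 2 e^{x}.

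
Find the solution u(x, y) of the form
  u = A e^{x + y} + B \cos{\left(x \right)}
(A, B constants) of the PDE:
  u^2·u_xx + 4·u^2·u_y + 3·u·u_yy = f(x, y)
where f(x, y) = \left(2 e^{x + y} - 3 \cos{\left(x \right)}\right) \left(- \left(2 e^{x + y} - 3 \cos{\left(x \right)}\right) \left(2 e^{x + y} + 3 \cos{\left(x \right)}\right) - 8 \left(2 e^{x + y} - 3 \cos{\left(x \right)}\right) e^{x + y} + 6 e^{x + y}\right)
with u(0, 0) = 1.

Answer: u(x, y) = - 2 e^{x + y} + 3 \cos{\left(x \right)}

Derivation:
Substitute the ansatz u = A e^{x + y} + B \cos{\left(x \right)} into the left-hand side.
Derivatives of the ansatz:
  u_xx = A e^{x} e^{y} - B \cos{\left(x \right)}
  u_y = A e^{x} e^{y}
  u_yy = A e^{x} e^{y}
Term by term:
  u^2·u_xx = A^{3} e^{3 x} e^{3 y} + A^{2} B e^{2 x} e^{2 y} \cos{\left(x \right)} - A B^{2} e^{x} e^{y} \cos^{2}{\left(x \right)} - B^{3} \cos^{3}{\left(x \right)}
  4·u^2·u_y = 4 A^{3} e^{3 x} e^{3 y} + 8 A^{2} B e^{2 x} e^{2 y} \cos{\left(x \right)} + 4 A B^{2} e^{x} e^{y} \cos^{2}{\left(x \right)}
  3·u·u_yy = 3 A^{2} e^{2 x} e^{2 y} + 3 A B e^{x} e^{y} \cos{\left(x \right)}
So the left-hand side equals
  5 A^{3} e^{3 x} e^{3 y} + 9 A^{2} B e^{2 x} e^{2 y} \cos{\left(x \right)} + 3 A^{2} e^{2 x} e^{2 y} + 3 A B^{2} e^{x} e^{y} \cos^{2}{\left(x \right)} + 3 A B e^{x} e^{y} \cos{\left(x \right)} - B^{3} \cos^{3}{\left(x \right)}
This must equal f(x, y) identically; expanded, f = - 40 e^{3 x} e^{3 y} + 108 e^{2 x} e^{2 y} \cos{\left(x \right)} + 12 e^{2 x} e^{2 y} - 54 e^{x} e^{y} \cos^{2}{\left(x \right)} - 18 e^{x} e^{y} \cos{\left(x \right)} - 27 \cos^{3}{\left(x \right)}.
Matching coefficients of the independent functions:
  [e^{2 x} e^{2 y}]:  3 A^{2} = 12
  [e^{3 x} e^{3 y}]:  5 A^{3} = -40
  [e^{x} e^{y} \cos{\left(x \right)}]:  3 A B = -18
  [e^{x} e^{y} \cos^{2}{\left(x \right)}]:  3 A B^{2} = -54
  [e^{2 x} e^{2 y} \cos{\left(x \right)}]:  9 A^{2} B = 108
  [\cos^{3}{\left(x \right)}]:  - B^{3} = -27
Solving: A = -2, B = 3.
Check against the point condition:
  u(0, 0) = 1  ⟹  A + B = 1  ✓
Hence u(x, y) = - 2 e^{x + y} + 3 \cos{\left(x \right)}.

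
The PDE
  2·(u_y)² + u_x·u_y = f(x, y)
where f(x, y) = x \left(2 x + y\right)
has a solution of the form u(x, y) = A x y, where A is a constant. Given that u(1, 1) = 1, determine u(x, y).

Substitute the ansatz u = A x y into the left-hand side.
Derivatives of the ansatz:
  u_y = A x
  u_x = A y
Term by term:
  2·(u_y)² = 2 A^{2} x^{2}
  u_x·u_y = A^{2} x y
So the left-hand side equals
  2 A^{2} x^{2} + A^{2} x y
This must equal f(x, y) identically; expanded, f = 2 x^{2} + x y.
Matching coefficients of the independent functions:
  [x^{2}]:  2 A^{2} = 2
  [x y]:  A^{2} = 1
These equations allow (A) = (-1) or (1).
Impose the point condition(s):
  u(1, 1) = 1  ⟹  A = 1
Only A = 1 satisfies everything.
Hence u(x, y) = x y.

Answer: u(x, y) = x y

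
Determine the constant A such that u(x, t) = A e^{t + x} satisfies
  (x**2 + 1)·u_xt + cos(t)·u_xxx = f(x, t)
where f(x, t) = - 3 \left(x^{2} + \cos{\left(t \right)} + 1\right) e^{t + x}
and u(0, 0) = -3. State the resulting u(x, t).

Substitute the ansatz u = A e^{t + x} into the left-hand side.
Derivatives of the ansatz:
  u_xt = A e^{t} e^{x}
  u_xxx = A e^{t} e^{x}
Term by term:
  (x**2 + 1)·u_xt = A x^{2} e^{t} e^{x} + A e^{t} e^{x}
  cos(t)·u_xxx = A e^{t} e^{x} \cos{\left(t \right)}
So the left-hand side equals
  A x^{2} e^{t} e^{x} + A e^{t} e^{x} \cos{\left(t \right)} + A e^{t} e^{x}
This must equal f(x, t) identically; expanded, f = - 3 x^{2} e^{t} e^{x} - 3 e^{t} e^{x} \cos{\left(t \right)} - 3 e^{t} e^{x}.
Matching coefficients of the independent functions:
  [e^{t} e^{x}, x^{2} e^{t} e^{x}, e^{t} e^{x} \cos{\left(t \right)}]:  A = -3
Solving: A = -3.
Check against the point condition:
  u(0, 0) = -3  ⟹  A = -3  ✓
Hence u(x, t) = - 3 e^{t + x}.

Answer: u(x, t) = - 3 e^{t + x}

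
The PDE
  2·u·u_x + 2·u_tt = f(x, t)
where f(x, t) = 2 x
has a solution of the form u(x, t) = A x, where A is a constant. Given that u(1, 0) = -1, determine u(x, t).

Substitute the ansatz u = A x into the left-hand side.
Derivatives of the ansatz:
  u_x = A
  u_tt = 0
Term by term:
  2·u·u_x = 2 A^{2} x
  2·u_tt = 0
So the left-hand side equals
  2 A^{2} x
This must equal f(x, t) = 2 x identically.
Matching coefficients of the independent functions:
  [x]:  2 A^{2} = 2
These equations allow (A) = (-1) or (1).
Impose the point condition(s):
  u(1, 0) = -1  ⟹  A = -1
Only A = -1 satisfies everything.
Hence u(x, t) = - x.

Answer: u(x, t) = - x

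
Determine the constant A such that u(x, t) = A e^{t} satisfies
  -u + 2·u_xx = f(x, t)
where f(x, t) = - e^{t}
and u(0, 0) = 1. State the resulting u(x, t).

Answer: u(x, t) = e^{t}

Derivation:
Substitute the ansatz u = A e^{t} into the left-hand side.
Derivatives of the ansatz:
  u_xx = 0
Term by term:
  -u = - A e^{t}
  2·u_xx = 0
So the left-hand side equals
  - A e^{t}
This must equal f(x, t) = - e^{t} identically.
Matching coefficients of the independent functions:
  [e^{t}]:  - A = -1
Solving: A = 1.
Check against the point condition:
  u(0, 0) = 1  ⟹  A = 1  ✓
Hence u(x, t) = e^{t}.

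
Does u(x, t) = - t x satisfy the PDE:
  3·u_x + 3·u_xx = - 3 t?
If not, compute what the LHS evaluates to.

Evaluate each term of the left-hand side for u = - t x.
Derivatives:
  u_x = - t
  u_xx = 0
Terms:
  3·u_x = - 3 t
  3·u_xx = 0
Sum: LHS = - 3 t
This is exactly the given right-hand side, so u is a solution.

Answer: Yes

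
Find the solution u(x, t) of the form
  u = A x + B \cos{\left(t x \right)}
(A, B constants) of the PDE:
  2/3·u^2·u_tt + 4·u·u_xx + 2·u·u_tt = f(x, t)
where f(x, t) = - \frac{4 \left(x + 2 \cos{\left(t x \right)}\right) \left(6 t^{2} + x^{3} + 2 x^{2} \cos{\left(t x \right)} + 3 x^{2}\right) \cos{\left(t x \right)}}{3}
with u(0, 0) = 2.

Substitute the ansatz u = A x + B \cos{\left(t x \right)} into the left-hand side.
Derivatives of the ansatz:
  u_tt = - B x^{2} \cos{\left(t x \right)}
  u_xx = - B t^{2} \cos{\left(t x \right)}
Term by term:
  2/3·u^2·u_tt = - \frac{2 A^{2} B x^{4} \cos{\left(t x \right)}}{3} - \frac{4 A B^{2} x^{3} \cos^{2}{\left(t x \right)}}{3} - \frac{2 B^{3} x^{2} \cos^{3}{\left(t x \right)}}{3}
  4·u·u_xx = - 4 A B t^{2} x \cos{\left(t x \right)} - 4 B^{2} t^{2} \cos^{2}{\left(t x \right)}
  2·u·u_tt = - 2 A B x^{3} \cos{\left(t x \right)} - 2 B^{2} x^{2} \cos^{2}{\left(t x \right)}
So the left-hand side equals
  - \frac{2 A^{2} B x^{4} \cos{\left(t x \right)}}{3} - \frac{4 A B^{2} x^{3} \cos^{2}{\left(t x \right)}}{3} - 4 A B t^{2} x \cos{\left(t x \right)} - 2 A B x^{3} \cos{\left(t x \right)} - \frac{2 B^{3} x^{2} \cos^{3}{\left(t x \right)}}{3} - 4 B^{2} t^{2} \cos^{2}{\left(t x \right)} - 2 B^{2} x^{2} \cos^{2}{\left(t x \right)}
This must equal f(x, t) identically; expanded, f = - 8 t^{2} x \cos{\left(t x \right)} - 16 t^{2} \cos^{2}{\left(t x \right)} - \frac{4 x^{4} \cos{\left(t x \right)}}{3} - \frac{16 x^{3} \cos^{2}{\left(t x \right)}}{3} - 4 x^{3} \cos{\left(t x \right)} - \frac{16 x^{2} \cos^{3}{\left(t x \right)}}{3} - 8 x^{2} \cos^{2}{\left(t x \right)}.
Matching coefficients of the independent functions:
  [t^{2} \cos^{2}{\left(t x \right)}]:  - 4 B^{2} = -16
  [x^{2} \cos^{2}{\left(t x \right)}]:  - 2 B^{2} = -8
  [x^{2} \cos^{3}{\left(t x \right)}]:  - \frac{2 B^{3}}{3} = - \frac{16}{3}
  [x^{3} \cos{\left(t x \right)}]:  - 2 A B = -4
  [x^{3} \cos^{2}{\left(t x \right)}]:  - \frac{4 A B^{2}}{3} = - \frac{16}{3}
  [x^{4} \cos{\left(t x \right)}]:  - \frac{2 A^{2} B}{3} = - \frac{4}{3}
  [t^{2} x \cos{\left(t x \right)}]:  - 4 A B = -8
Solving: A = 1, B = 2.
Check against the point condition:
  u(0, 0) = 2  ⟹  B = 2  ✓
Hence u(x, t) = x + 2 \cos{\left(t x \right)}.

Answer: u(x, t) = x + 2 \cos{\left(t x \right)}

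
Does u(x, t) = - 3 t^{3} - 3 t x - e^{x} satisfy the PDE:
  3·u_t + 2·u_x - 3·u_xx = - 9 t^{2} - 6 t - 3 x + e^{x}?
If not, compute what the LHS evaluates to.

Evaluate each term of the left-hand side for u = - 3 t^{3} - 3 t x - e^{x}.
Derivatives:
  u_t = - 9 t^{2} - 3 x
  u_x = - 3 t - e^{x}
  u_xx = - e^{x}
Terms:
  3·u_t = - 27 t^{2} - 9 x
  2·u_x = - 6 t - 2 e^{x}
  -3·u_xx = 3 e^{x}
Sum: LHS = - 27 t^{2} - 6 t - 9 x + e^{x}
Given right-hand side: - 9 t^{2} - 6 t - 3 x + e^{x}. Difference LHS − RHS = - 18 t^{2} - 6 x ≠ 0, so u is not a solution.

Answer: No, the LHS evaluates to - 27 t^{2} - 6 t - 9 x + e^{x}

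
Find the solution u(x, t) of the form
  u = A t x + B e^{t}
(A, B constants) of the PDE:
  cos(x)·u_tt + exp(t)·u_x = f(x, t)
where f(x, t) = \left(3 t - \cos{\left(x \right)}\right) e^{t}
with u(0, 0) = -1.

Substitute the ansatz u = A t x + B e^{t} into the left-hand side.
Derivatives of the ansatz:
  u_tt = B e^{t}
  u_x = A t
Term by term:
  cos(x)·u_tt = B e^{t} \cos{\left(x \right)}
  exp(t)·u_x = A t e^{t}
So the left-hand side equals
  A t e^{t} + B e^{t} \cos{\left(x \right)}
This must equal f(x, t) identically; expanded, f = 3 t e^{t} - e^{t} \cos{\left(x \right)}.
Matching coefficients of the independent functions:
  [t e^{t}]:  A = 3
  [e^{t} \cos{\left(x \right)}]:  B = -1
Solving: A = 3, B = -1.
Check against the point condition:
  u(0, 0) = -1  ⟹  B = -1  ✓
Hence u(x, t) = 3 t x - e^{t}.

Answer: u(x, t) = 3 t x - e^{t}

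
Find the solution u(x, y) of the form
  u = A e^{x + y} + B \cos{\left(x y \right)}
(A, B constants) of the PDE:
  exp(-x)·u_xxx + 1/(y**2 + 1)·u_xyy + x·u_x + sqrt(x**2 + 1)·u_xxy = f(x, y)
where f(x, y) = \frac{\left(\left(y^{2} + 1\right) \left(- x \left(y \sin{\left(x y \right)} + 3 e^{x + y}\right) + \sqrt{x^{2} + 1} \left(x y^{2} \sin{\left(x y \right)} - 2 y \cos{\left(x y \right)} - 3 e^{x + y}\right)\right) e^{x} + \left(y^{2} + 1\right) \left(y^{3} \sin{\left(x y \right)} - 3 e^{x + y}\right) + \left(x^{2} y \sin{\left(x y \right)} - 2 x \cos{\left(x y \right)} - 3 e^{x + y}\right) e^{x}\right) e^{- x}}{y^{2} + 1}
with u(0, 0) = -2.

Substitute the ansatz u = A e^{x + y} + B \cos{\left(x y \right)} into the left-hand side.
Derivatives of the ansatz:
  u_xxx = A e^{x} e^{y} + B y^{3} \sin{\left(x y \right)}
  u_xyy = A e^{x} e^{y} + B x^{2} y \sin{\left(x y \right)} - 2 B x \cos{\left(x y \right)}
  u_x = A e^{x} e^{y} - B y \sin{\left(x y \right)}
  u_xxy = A e^{x} e^{y} + B x y^{2} \sin{\left(x y \right)} - 2 B y \cos{\left(x y \right)}
Term by term:
  exp(-x)·u_xxx = A e^{y} + B y^{3} e^{- x} \sin{\left(x y \right)}
  1/(y**2 + 1)·u_xyy = \frac{A e^{x} e^{y}}{y^{2} + 1} + \frac{B x^{2} y \sin{\left(x y \right)}}{y^{2} + 1} - \frac{2 B x \cos{\left(x y \right)}}{y^{2} + 1}
  x·u_x = A x e^{x} e^{y} - B x y \sin{\left(x y \right)}
  sqrt(x**2 + 1)·u_xxy = A \sqrt{x^{2} + 1} e^{x} e^{y} + B x y^{2} \sqrt{x^{2} + 1} \sin{\left(x y \right)} - 2 B y \sqrt{x^{2} + 1} \cos{\left(x y \right)}
So the left-hand side equals
  A x e^{x} e^{y} + A \sqrt{x^{2} + 1} e^{x} e^{y} + A e^{y} + \frac{A e^{x} e^{y}}{y^{2} + 1} + \frac{B x^{2} y \sin{\left(x y \right)}}{y^{2} + 1} + B x y^{2} \sqrt{x^{2} + 1} \sin{\left(x y \right)} - B x y \sin{\left(x y \right)} - \frac{2 B x \cos{\left(x y \right)}}{y^{2} + 1} + B y^{3} e^{- x} \sin{\left(x y \right)} - 2 B y \sqrt{x^{2} + 1} \cos{\left(x y \right)}
This must equal f(x, y) identically; expanded, f = \frac{x^{2} y \sin{\left(x y \right)}}{y^{2} + 1} + x y^{2} \sqrt{x^{2} + 1} \sin{\left(x y \right)} - x y \sin{\left(x y \right)} - 3 x e^{x} e^{y} - \frac{2 x \cos{\left(x y \right)}}{y^{2} + 1} + y^{3} e^{- x} \sin{\left(x y \right)} - 2 y \sqrt{x^{2} + 1} \cos{\left(x y \right)} - 3 \sqrt{x^{2} + 1} e^{x} e^{y} - 3 e^{y} - \frac{3 e^{x} e^{y}}{y^{2} + 1}.
Matching coefficients of the independent functions:
  [x y \sin{\left(x y \right)}]:  - B = -1
  [\frac{x \cos{\left(x y \right)}}{y^{2} + 1}, y \sqrt{x^{2} + 1} \cos{\left(x y \right)}]:  - 2 B = -2
  [x e^{x} e^{y}, \sqrt{x^{2} + 1} e^{x} e^{y}, \frac{e^{x} e^{y}}{y^{2} + 1}, e^{y}]:  A = -3
  [y^{3} e^{- x} \sin{\left(x y \right)}, x y^{2} \sqrt{x^{2} + 1} \sin{\left(x y \right)}, \frac{x^{2} y \sin{\left(x y \right)}}{y^{2} + 1}]:  B = 1
Solving: A = -3, B = 1.
Check against the point condition:
  u(0, 0) = -2  ⟹  A + B = -2  ✓
Hence u(x, y) = - 3 e^{x + y} + \cos{\left(x y \right)}.

Answer: u(x, y) = - 3 e^{x + y} + \cos{\left(x y \right)}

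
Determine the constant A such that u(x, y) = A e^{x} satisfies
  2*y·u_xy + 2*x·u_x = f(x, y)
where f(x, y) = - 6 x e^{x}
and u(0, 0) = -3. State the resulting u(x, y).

Substitute the ansatz u = A e^{x} into the left-hand side.
Derivatives of the ansatz:
  u_xy = 0
  u_x = A e^{x}
Term by term:
  2*y·u_xy = 0
  2*x·u_x = 2 A x e^{x}
So the left-hand side equals
  2 A x e^{x}
This must equal f(x, y) = - 6 x e^{x} identically.
Matching coefficients of the independent functions:
  [x e^{x}]:  2 A = -6
Solving: A = -3.
Check against the point condition:
  u(0, 0) = -3  ⟹  A = -3  ✓
Hence u(x, y) = - 3 e^{x}.

Answer: u(x, y) = - 3 e^{x}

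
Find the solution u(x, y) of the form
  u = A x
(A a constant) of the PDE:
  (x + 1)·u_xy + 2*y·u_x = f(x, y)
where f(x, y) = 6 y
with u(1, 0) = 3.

Substitute the ansatz u = A x into the left-hand side.
Derivatives of the ansatz:
  u_xy = 0
  u_x = A
Term by term:
  (x + 1)·u_xy = 0
  2*y·u_x = 2 A y
So the left-hand side equals
  2 A y
This must equal f(x, y) = 6 y identically.
Matching coefficients of the independent functions:
  [y]:  2 A = 6
Solving: A = 3.
Check against the point condition:
  u(1, 0) = 3  ⟹  A = 3  ✓
Hence u(x, y) = 3 x.

Answer: u(x, y) = 3 x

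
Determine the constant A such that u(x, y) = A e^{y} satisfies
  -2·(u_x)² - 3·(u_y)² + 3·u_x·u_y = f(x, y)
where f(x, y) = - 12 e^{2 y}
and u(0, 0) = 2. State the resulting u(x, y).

Substitute the ansatz u = A e^{y} into the left-hand side.
Derivatives of the ansatz:
  u_x = 0
  u_y = A e^{y}
Term by term:
  -2·(u_x)² = 0
  -3·(u_y)² = - 3 A^{2} e^{2 y}
  3·u_x·u_y = 0
So the left-hand side equals
  - 3 A^{2} e^{2 y}
This must equal f(x, y) = - 12 e^{2 y} identically.
Matching coefficients of the independent functions:
  [e^{2 y}]:  - 3 A^{2} = -12
These equations allow (A) = (-2) or (2).
Impose the point condition(s):
  u(0, 0) = 2  ⟹  A = 2
Only A = 2 satisfies everything.
Hence u(x, y) = 2 e^{y}.

Answer: u(x, y) = 2 e^{y}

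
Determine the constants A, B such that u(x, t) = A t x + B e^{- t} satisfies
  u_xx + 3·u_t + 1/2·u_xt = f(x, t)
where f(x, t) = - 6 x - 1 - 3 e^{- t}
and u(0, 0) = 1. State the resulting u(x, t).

Substitute the ansatz u = A t x + B e^{- t} into the left-hand side.
Derivatives of the ansatz:
  u_xx = 0
  u_t = A x - B e^{- t}
  u_xt = A
Term by term:
  u_xx = 0
  3·u_t = 3 A x - 3 B e^{- t}
  1/2·u_xt = \frac{A}{2}
So the left-hand side equals
  3 A x + \frac{A}{2} - 3 B e^{- t}
This must equal f(x, t) = - 6 x - 1 - 3 e^{- t} identically.
Matching coefficients of the independent functions:
  [constant term]:  \frac{A}{2} = -1
  [x]:  3 A = -6
  [e^{- t}]:  - 3 B = -3
Solving: A = -2, B = 1.
Check against the point condition:
  u(0, 0) = 1  ⟹  B = 1  ✓
Hence u(x, t) = - 2 t x + e^{- t}.

Answer: u(x, t) = - 2 t x + e^{- t}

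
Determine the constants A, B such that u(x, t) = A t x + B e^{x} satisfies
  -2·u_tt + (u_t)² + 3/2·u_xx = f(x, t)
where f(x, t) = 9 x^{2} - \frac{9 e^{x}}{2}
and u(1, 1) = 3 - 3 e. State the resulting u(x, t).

Substitute the ansatz u = A t x + B e^{x} into the left-hand side.
Derivatives of the ansatz:
  u_tt = 0
  u_t = A x
  u_xx = B e^{x}
Term by term:
  -2·u_tt = 0
  (u_t)² = A^{2} x^{2}
  3/2·u_xx = \frac{3 B e^{x}}{2}
So the left-hand side equals
  A^{2} x^{2} + \frac{3 B e^{x}}{2}
This must equal f(x, t) = 9 x^{2} - \frac{9 e^{x}}{2} identically.
Matching coefficients of the independent functions:
  [x^{2}]:  A^{2} = 9
  [e^{x}]:  \frac{3 B}{2} = - \frac{9}{2}
These equations allow (A, B) = (-3, -3) or (3, -3).
Impose the point condition(s):
  u(1, 1) = 3 - 3 e  ⟹  A + e B = 3 - 3 e
Only A = 3, B = -3 satisfies everything.
Hence u(x, t) = 3 t x - 3 e^{x}.

Answer: u(x, t) = 3 t x - 3 e^{x}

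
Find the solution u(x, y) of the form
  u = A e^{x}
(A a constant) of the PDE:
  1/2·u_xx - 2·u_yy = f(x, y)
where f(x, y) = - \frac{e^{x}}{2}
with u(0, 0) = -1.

Answer: u(x, y) = - e^{x}

Derivation:
Substitute the ansatz u = A e^{x} into the left-hand side.
Derivatives of the ansatz:
  u_xx = A e^{x}
  u_yy = 0
Term by term:
  1/2·u_xx = \frac{A e^{x}}{2}
  -2·u_yy = 0
So the left-hand side equals
  \frac{A e^{x}}{2}
This must equal f(x, y) = - \frac{e^{x}}{2} identically.
Matching coefficients of the independent functions:
  [e^{x}]:  \frac{A}{2} = - \frac{1}{2}
Solving: A = -1.
Check against the point condition:
  u(0, 0) = -1  ⟹  A = -1  ✓
Hence u(x, y) = - e^{x}.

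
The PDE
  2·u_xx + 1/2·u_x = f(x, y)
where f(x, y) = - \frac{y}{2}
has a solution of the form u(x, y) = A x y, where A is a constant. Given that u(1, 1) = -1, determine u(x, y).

Substitute the ansatz u = A x y into the left-hand side.
Derivatives of the ansatz:
  u_xx = 0
  u_x = A y
Term by term:
  2·u_xx = 0
  1/2·u_x = \frac{A y}{2}
So the left-hand side equals
  \frac{A y}{2}
This must equal f(x, y) = - \frac{y}{2} identically.
Matching coefficients of the independent functions:
  [y]:  \frac{A}{2} = - \frac{1}{2}
Solving: A = -1.
Check against the point condition:
  u(1, 1) = -1  ⟹  A = -1  ✓
Hence u(x, y) = - x y.

Answer: u(x, y) = - x y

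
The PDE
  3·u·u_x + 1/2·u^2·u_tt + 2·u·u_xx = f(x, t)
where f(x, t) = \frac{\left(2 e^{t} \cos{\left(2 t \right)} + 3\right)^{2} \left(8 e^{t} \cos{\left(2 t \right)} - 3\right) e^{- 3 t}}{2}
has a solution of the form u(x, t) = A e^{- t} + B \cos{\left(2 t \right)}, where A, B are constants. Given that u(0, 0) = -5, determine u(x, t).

Answer: u(x, t) = - 2 \cos{\left(2 t \right)} - 3 e^{- t}

Derivation:
Substitute the ansatz u = A e^{- t} + B \cos{\left(2 t \right)} into the left-hand side.
Derivatives of the ansatz:
  u_x = 0
  u_tt = A e^{- t} - 4 B \cos{\left(2 t \right)}
  u_xx = 0
Term by term:
  3·u·u_x = 0
  1/2·u^2·u_tt = \frac{A^{3} e^{- 3 t}}{2} - A^{2} B e^{- 2 t} \cos{\left(2 t \right)} - \frac{7 A B^{2} e^{- t} \cos^{2}{\left(2 t \right)}}{2} - 2 B^{3} \cos^{3}{\left(2 t \right)}
  2·u·u_xx = 0
So the left-hand side equals
  \frac{A^{3} e^{- 3 t}}{2} - A^{2} B e^{- 2 t} \cos{\left(2 t \right)} - \frac{7 A B^{2} e^{- t} \cos^{2}{\left(2 t \right)}}{2} - 2 B^{3} \cos^{3}{\left(2 t \right)}
This must equal f(x, t) identically; expanded, f = 16 \cos^{3}{\left(2 t \right)} + 42 e^{- t} \cos^{2}{\left(2 t \right)} + 18 e^{- 2 t} \cos{\left(2 t \right)} - \frac{27 e^{- 3 t}}{2}.
Matching coefficients of the independent functions:
  [e^{- 2 t} \cos{\left(2 t \right)}]:  - A^{2} B = 18
  [e^{- t} \cos^{2}{\left(2 t \right)}]:  - \frac{7 A B^{2}}{2} = 42
  [e^{- 3 t}]:  \frac{A^{3}}{2} = - \frac{27}{2}
  [\cos^{3}{\left(2 t \right)}]:  - 2 B^{3} = 16
Solving: A = -3, B = -2.
Check against the point condition:
  u(0, 0) = -5  ⟹  A + B = -5  ✓
Hence u(x, t) = - 2 \cos{\left(2 t \right)} - 3 e^{- t}.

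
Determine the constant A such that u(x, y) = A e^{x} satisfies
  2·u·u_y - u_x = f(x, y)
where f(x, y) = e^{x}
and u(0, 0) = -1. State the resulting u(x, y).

Substitute the ansatz u = A e^{x} into the left-hand side.
Derivatives of the ansatz:
  u_y = 0
  u_x = A e^{x}
Term by term:
  2·u·u_y = 0
  -u_x = - A e^{x}
So the left-hand side equals
  - A e^{x}
This must equal f(x, y) = e^{x} identically.
Matching coefficients of the independent functions:
  [e^{x}]:  - A = 1
Solving: A = -1.
Check against the point condition:
  u(0, 0) = -1  ⟹  A = -1  ✓
Hence u(x, y) = - e^{x}.

Answer: u(x, y) = - e^{x}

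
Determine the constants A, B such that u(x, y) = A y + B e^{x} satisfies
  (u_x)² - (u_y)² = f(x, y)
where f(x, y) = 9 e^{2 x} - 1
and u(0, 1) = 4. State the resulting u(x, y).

Substitute the ansatz u = A y + B e^{x} into the left-hand side.
Derivatives of the ansatz:
  u_x = B e^{x}
  u_y = A
Term by term:
  (u_x)² = B^{2} e^{2 x}
  -(u_y)² = - A^{2}
So the left-hand side equals
  - A^{2} + B^{2} e^{2 x}
This must equal f(x, y) = 9 e^{2 x} - 1 identically.
Matching coefficients of the independent functions:
  [constant term]:  - A^{2} = -1
  [e^{2 x}]:  B^{2} = 9
These equations allow (A, B) = (-1, -3) or (-1, 3) or (1, -3) or (1, 3).
Impose the point condition(s):
  u(0, 1) = 4  ⟹  A + B = 4
Only A = 1, B = 3 satisfies everything.
Hence u(x, y) = y + 3 e^{x}.

Answer: u(x, y) = y + 3 e^{x}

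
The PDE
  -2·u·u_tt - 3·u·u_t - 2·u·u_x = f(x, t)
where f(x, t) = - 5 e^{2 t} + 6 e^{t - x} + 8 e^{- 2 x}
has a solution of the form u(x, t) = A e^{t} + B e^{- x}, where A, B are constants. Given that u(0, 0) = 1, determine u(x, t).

Answer: u(x, t) = - e^{t} + 2 e^{- x}

Derivation:
Substitute the ansatz u = A e^{t} + B e^{- x} into the left-hand side.
Derivatives of the ansatz:
  u_tt = A e^{t}
  u_t = A e^{t}
  u_x = - B e^{- x}
Term by term:
  -2·u·u_tt = - 2 A^{2} e^{2 t} - 2 A B e^{t} e^{- x}
  -3·u·u_t = - 3 A^{2} e^{2 t} - 3 A B e^{t} e^{- x}
  -2·u·u_x = 2 A B e^{t} e^{- x} + 2 B^{2} e^{- 2 x}
So the left-hand side equals
  - 5 A^{2} e^{2 t} - 3 A B e^{t} e^{- x} + 2 B^{2} e^{- 2 x}
This must equal f(x, t) identically; expanded, f = - 5 e^{2 t} + 6 e^{t} e^{- x} + 8 e^{- 2 x}.
Matching coefficients of the independent functions:
  [e^{t} e^{- x}]:  - 3 A B = 6
  [e^{2 t}]:  - 5 A^{2} = -5
  [e^{- 2 x}]:  2 B^{2} = 8
These equations allow (A, B) = (-1, 2) or (1, -2).
Impose the point condition(s):
  u(0, 0) = 1  ⟹  A + B = 1
Only A = -1, B = 2 satisfies everything.
Hence u(x, t) = - e^{t} + 2 e^{- x}.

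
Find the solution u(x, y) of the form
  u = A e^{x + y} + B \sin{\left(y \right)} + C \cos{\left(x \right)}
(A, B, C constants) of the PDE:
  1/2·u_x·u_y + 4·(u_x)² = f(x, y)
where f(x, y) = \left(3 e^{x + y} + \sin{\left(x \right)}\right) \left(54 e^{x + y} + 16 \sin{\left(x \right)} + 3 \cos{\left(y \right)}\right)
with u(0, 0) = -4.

Substitute the ansatz u = A e^{x + y} + B \sin{\left(y \right)} + C \cos{\left(x \right)} into the left-hand side.
Derivatives of the ansatz:
  u_x = A e^{x} e^{y} - C \sin{\left(x \right)}
  u_y = A e^{x} e^{y} + B \cos{\left(y \right)}
Term by term:
  1/2·u_x·u_y = \frac{A^{2} e^{2 x} e^{2 y}}{2} + \frac{A B e^{x} e^{y} \cos{\left(y \right)}}{2} - \frac{A C e^{x} e^{y} \sin{\left(x \right)}}{2} - \frac{B C \sin{\left(x \right)} \cos{\left(y \right)}}{2}
  4·(u_x)² = 4 A^{2} e^{2 x} e^{2 y} - 8 A C e^{x} e^{y} \sin{\left(x \right)} + 4 C^{2} \sin^{2}{\left(x \right)}
So the left-hand side equals
  \frac{9 A^{2} e^{2 x} e^{2 y}}{2} + \frac{A B e^{x} e^{y} \cos{\left(y \right)}}{2} - \frac{17 A C e^{x} e^{y} \sin{\left(x \right)}}{2} - \frac{B C \sin{\left(x \right)} \cos{\left(y \right)}}{2} + 4 C^{2} \sin^{2}{\left(x \right)}
This must equal f(x, y) identically; expanded, f = 162 e^{2 x} e^{2 y} + 102 e^{x} e^{y} \sin{\left(x \right)} + 9 e^{x} e^{y} \cos{\left(y \right)} + 16 \sin^{2}{\left(x \right)} + 3 \sin{\left(x \right)} \cos{\left(y \right)}.
Matching coefficients of the independent functions:
  [e^{2 x} e^{2 y}]:  \frac{9 A^{2}}{2} = 162
  [\sin{\left(x \right)} \cos{\left(y \right)}]:  - \frac{B C}{2} = 3
  [e^{x} e^{y} \sin{\left(x \right)}]:  - \frac{17 A C}{2} = 102
  [e^{x} e^{y} \cos{\left(y \right)}]:  \frac{A B}{2} = 9
  [\sin^{2}{\left(x \right)}]:  4 C^{2} = 16
These equations allow (A, B, C) = (-6, -3, 2) or (6, 3, -2).
Impose the point condition(s):
  u(0, 0) = -4  ⟹  A + C = -4
Only A = -6, B = -3, C = 2 satisfies everything.
Hence u(x, y) = - 6 e^{x + y} - 3 \sin{\left(y \right)} + 2 \cos{\left(x \right)}.

Answer: u(x, y) = - 6 e^{x + y} - 3 \sin{\left(y \right)} + 2 \cos{\left(x \right)}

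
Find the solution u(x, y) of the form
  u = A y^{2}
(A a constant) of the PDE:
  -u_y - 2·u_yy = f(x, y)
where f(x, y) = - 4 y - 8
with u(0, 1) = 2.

Substitute the ansatz u = A y^{2} into the left-hand side.
Derivatives of the ansatz:
  u_y = 2 A y
  u_yy = 2 A
Term by term:
  -u_y = - 2 A y
  -2·u_yy = - 4 A
So the left-hand side equals
  - 2 A y - 4 A
This must equal f(x, y) = - 4 y - 8 identically.
Matching coefficients of the independent functions:
  [constant term]:  - 4 A = -8
  [y]:  - 2 A = -4
Solving: A = 2.
Check against the point condition:
  u(0, 1) = 2  ⟹  A = 2  ✓
Hence u(x, y) = 2 y^{2}.

Answer: u(x, y) = 2 y^{2}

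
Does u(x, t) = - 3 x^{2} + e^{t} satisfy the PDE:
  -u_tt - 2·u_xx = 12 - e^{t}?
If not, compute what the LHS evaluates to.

Evaluate each term of the left-hand side for u = - 3 x^{2} + e^{t}.
Derivatives:
  u_tt = e^{t}
  u_xx = -6
Terms:
  -u_tt = - e^{t}
  -2·u_xx = 12
Sum: LHS = 12 - e^{t}
This is exactly the given right-hand side, so u is a solution.

Answer: Yes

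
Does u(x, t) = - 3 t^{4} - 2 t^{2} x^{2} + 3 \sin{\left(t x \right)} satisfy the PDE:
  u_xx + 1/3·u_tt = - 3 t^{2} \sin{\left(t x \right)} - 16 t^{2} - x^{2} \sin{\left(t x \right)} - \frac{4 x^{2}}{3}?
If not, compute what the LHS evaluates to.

Evaluate each term of the left-hand side for u = - 3 t^{4} - 2 t^{2} x^{2} + 3 \sin{\left(t x \right)}.
Derivatives:
  u_xx = - 3 t^{2} \sin{\left(t x \right)} - 4 t^{2}
  u_tt = - 36 t^{2} - 3 x^{2} \sin{\left(t x \right)} - 4 x^{2}
Terms:
  u_xx = - t^{2} \left(3 \sin{\left(t x \right)} + 4\right)
  1/3·u_tt = - 12 t^{2} - x^{2} \sin{\left(t x \right)} - \frac{4 x^{2}}{3}
Sum: LHS = - 3 t^{2} \sin{\left(t x \right)} - 16 t^{2} - x^{2} \sin{\left(t x \right)} - \frac{4 x^{2}}{3}
This is exactly the given right-hand side, so u is a solution.

Answer: Yes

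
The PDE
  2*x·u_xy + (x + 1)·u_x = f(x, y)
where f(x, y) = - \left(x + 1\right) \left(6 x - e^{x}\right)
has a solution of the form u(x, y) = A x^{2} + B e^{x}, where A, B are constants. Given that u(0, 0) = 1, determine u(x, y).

Substitute the ansatz u = A x^{2} + B e^{x} into the left-hand side.
Derivatives of the ansatz:
  u_xy = 0
  u_x = 2 A x + B e^{x}
Term by term:
  2*x·u_xy = 0
  (x + 1)·u_x = 2 A x^{2} + 2 A x + B x e^{x} + B e^{x}
So the left-hand side equals
  2 A x^{2} + 2 A x + B x e^{x} + B e^{x}
This must equal f(x, y) identically; expanded, f = - 6 x^{2} + x e^{x} - 6 x + e^{x}.
Matching coefficients of the independent functions:
  [x, x^{2}]:  2 A = -6
  [x e^{x}, e^{x}]:  B = 1
Solving: A = -3, B = 1.
Check against the point condition:
  u(0, 0) = 1  ⟹  B = 1  ✓
Hence u(x, y) = - 3 x^{2} + e^{x}.

Answer: u(x, y) = - 3 x^{2} + e^{x}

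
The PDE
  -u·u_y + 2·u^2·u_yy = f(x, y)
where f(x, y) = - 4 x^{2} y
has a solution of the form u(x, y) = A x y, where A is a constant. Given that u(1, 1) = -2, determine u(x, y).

Substitute the ansatz u = A x y into the left-hand side.
Derivatives of the ansatz:
  u_y = A x
  u_yy = 0
Term by term:
  -u·u_y = - A^{2} x^{2} y
  2·u^2·u_yy = 0
So the left-hand side equals
  - A^{2} x^{2} y
This must equal f(x, y) = - 4 x^{2} y identically.
Matching coefficients of the independent functions:
  [x^{2} y]:  - A^{2} = -4
These equations allow (A) = (-2) or (2).
Impose the point condition(s):
  u(1, 1) = -2  ⟹  A = -2
Only A = -2 satisfies everything.
Hence u(x, y) = - 2 x y.

Answer: u(x, y) = - 2 x y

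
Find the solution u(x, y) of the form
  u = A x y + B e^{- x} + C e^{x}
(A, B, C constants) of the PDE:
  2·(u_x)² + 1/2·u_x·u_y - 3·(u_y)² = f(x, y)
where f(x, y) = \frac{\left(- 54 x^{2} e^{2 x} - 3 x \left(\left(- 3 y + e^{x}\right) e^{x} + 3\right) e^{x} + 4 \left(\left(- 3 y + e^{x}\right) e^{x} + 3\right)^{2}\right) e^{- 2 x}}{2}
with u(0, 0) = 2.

Answer: u(x, y) = 3 x y - e^{x} + 3 e^{- x}

Derivation:
Substitute the ansatz u = A x y + B e^{- x} + C e^{x} into the left-hand side.
Derivatives of the ansatz:
  u_x = A y - B e^{- x} + C e^{x}
  u_y = A x
Term by term:
  2·(u_x)² = 2 A^{2} y^{2} - 4 A B y e^{- x} + 4 A C y e^{x} + 2 B^{2} e^{- 2 x} - 4 B C + 2 C^{2} e^{2 x}
  1/2·u_x·u_y = \frac{A^{2} x y}{2} - \frac{A B x e^{- x}}{2} + \frac{A C x e^{x}}{2}
  -3·(u_y)² = - 3 A^{2} x^{2}
So the left-hand side equals
  - 3 A^{2} x^{2} + \frac{A^{2} x y}{2} + 2 A^{2} y^{2} - \frac{A B x e^{- x}}{2} - 4 A B y e^{- x} + \frac{A C x e^{x}}{2} + 4 A C y e^{x} + 2 B^{2} e^{- 2 x} - 4 B C + 2 C^{2} e^{2 x}
This must equal f(x, y) identically; expanded, f = - 27 x^{2} + \frac{9 x y}{2} - \frac{3 x e^{x}}{2} - \frac{9 x e^{- x}}{2} + 18 y^{2} - 12 y e^{x} - 36 y e^{- x} + 2 e^{2 x} + 12 + 18 e^{- 2 x}.
Matching coefficients of the independent functions:
  [constant term]:  - 4 B C = 12
  [x^{2}]:  - 3 A^{2} = -27
  [y^{2}]:  2 A^{2} = 18
  [x y]:  \frac{A^{2}}{2} = \frac{9}{2}
  [x e^{- x}]:  - \frac{A B}{2} = - \frac{9}{2}
  [x e^{x}]:  \frac{A C}{2} = - \frac{3}{2}
  [y e^{- x}]:  - 4 A B = -36
  [y e^{x}]:  4 A C = -12
  [e^{- 2 x}]:  2 B^{2} = 18
  [e^{2 x}]:  2 C^{2} = 2
These equations allow (A, B, C) = (-3, -3, 1) or (3, 3, -1).
Impose the point condition(s):
  u(0, 0) = 2  ⟹  B + C = 2
Only A = 3, B = 3, C = -1 satisfies everything.
Hence u(x, y) = 3 x y - e^{x} + 3 e^{- x}.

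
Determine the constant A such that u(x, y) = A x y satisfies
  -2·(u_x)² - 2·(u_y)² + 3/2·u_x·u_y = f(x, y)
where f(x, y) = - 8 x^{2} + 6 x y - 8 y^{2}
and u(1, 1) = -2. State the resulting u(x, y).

Substitute the ansatz u = A x y into the left-hand side.
Derivatives of the ansatz:
  u_x = A y
  u_y = A x
Term by term:
  -2·(u_x)² = - 2 A^{2} y^{2}
  -2·(u_y)² = - 2 A^{2} x^{2}
  3/2·u_x·u_y = \frac{3 A^{2} x y}{2}
So the left-hand side equals
  - 2 A^{2} x^{2} + \frac{3 A^{2} x y}{2} - 2 A^{2} y^{2}
This must equal f(x, y) = - 8 x^{2} + 6 x y - 8 y^{2} identically.
Matching coefficients of the independent functions:
  [x^{2}, y^{2}]:  - 2 A^{2} = -8
  [x y]:  \frac{3 A^{2}}{2} = 6
These equations allow (A) = (-2) or (2).
Impose the point condition(s):
  u(1, 1) = -2  ⟹  A = -2
Only A = -2 satisfies everything.
Hence u(x, y) = - 2 x y.

Answer: u(x, y) = - 2 x y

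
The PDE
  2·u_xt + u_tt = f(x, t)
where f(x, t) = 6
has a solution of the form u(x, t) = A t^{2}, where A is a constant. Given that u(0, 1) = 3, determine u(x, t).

Substitute the ansatz u = A t^{2} into the left-hand side.
Derivatives of the ansatz:
  u_xt = 0
  u_tt = 2 A
Term by term:
  2·u_xt = 0
  u_tt = 2 A
So the left-hand side equals
  2 A
This must equal f(x, t) = 6 identically.
Matching coefficients of the independent functions:
  [constant term]:  2 A = 6
Solving: A = 3.
Check against the point condition:
  u(0, 1) = 3  ⟹  A = 3  ✓
Hence u(x, t) = 3 t^{2}.

Answer: u(x, t) = 3 t^{2}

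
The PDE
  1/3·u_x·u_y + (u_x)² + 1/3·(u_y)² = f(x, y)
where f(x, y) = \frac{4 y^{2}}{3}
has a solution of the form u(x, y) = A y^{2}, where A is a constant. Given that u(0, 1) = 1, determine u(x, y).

Substitute the ansatz u = A y^{2} into the left-hand side.
Derivatives of the ansatz:
  u_x = 0
  u_y = 2 A y
Term by term:
  1/3·u_x·u_y = 0
  (u_x)² = 0
  1/3·(u_y)² = \frac{4 A^{2} y^{2}}{3}
So the left-hand side equals
  \frac{4 A^{2} y^{2}}{3}
This must equal f(x, y) = \frac{4 y^{2}}{3} identically.
Matching coefficients of the independent functions:
  [y^{2}]:  \frac{4 A^{2}}{3} = \frac{4}{3}
These equations allow (A) = (-1) or (1).
Impose the point condition(s):
  u(0, 1) = 1  ⟹  A = 1
Only A = 1 satisfies everything.
Hence u(x, y) = y^{2}.

Answer: u(x, y) = y^{2}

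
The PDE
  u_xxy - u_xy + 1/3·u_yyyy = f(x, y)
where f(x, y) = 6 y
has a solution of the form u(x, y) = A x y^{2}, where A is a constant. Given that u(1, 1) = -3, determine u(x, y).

Substitute the ansatz u = A x y^{2} into the left-hand side.
Derivatives of the ansatz:
  u_xxy = 0
  u_xy = 2 A y
  u_yyyy = 0
Term by term:
  u_xxy = 0
  -u_xy = - 2 A y
  1/3·u_yyyy = 0
So the left-hand side equals
  - 2 A y
This must equal f(x, y) = 6 y identically.
Matching coefficients of the independent functions:
  [y]:  - 2 A = 6
Solving: A = -3.
Check against the point condition:
  u(1, 1) = -3  ⟹  A = -3  ✓
Hence u(x, y) = - 3 x y^{2}.

Answer: u(x, y) = - 3 x y^{2}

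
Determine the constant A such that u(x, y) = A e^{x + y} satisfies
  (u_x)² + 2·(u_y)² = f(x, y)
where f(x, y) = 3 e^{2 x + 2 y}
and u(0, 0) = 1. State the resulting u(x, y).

Substitute the ansatz u = A e^{x + y} into the left-hand side.
Derivatives of the ansatz:
  u_x = A e^{x} e^{y}
  u_y = A e^{x} e^{y}
Term by term:
  (u_x)² = A^{2} e^{2 x} e^{2 y}
  2·(u_y)² = 2 A^{2} e^{2 x} e^{2 y}
So the left-hand side equals
  3 A^{2} e^{2 x} e^{2 y}
This must equal f(x, y) identically; expanded, f = 3 e^{2 x} e^{2 y}.
Matching coefficients of the independent functions:
  [e^{2 x} e^{2 y}]:  3 A^{2} = 3
These equations allow (A) = (-1) or (1).
Impose the point condition(s):
  u(0, 0) = 1  ⟹  A = 1
Only A = 1 satisfies everything.
Hence u(x, y) = e^{x + y}.

Answer: u(x, y) = e^{x + y}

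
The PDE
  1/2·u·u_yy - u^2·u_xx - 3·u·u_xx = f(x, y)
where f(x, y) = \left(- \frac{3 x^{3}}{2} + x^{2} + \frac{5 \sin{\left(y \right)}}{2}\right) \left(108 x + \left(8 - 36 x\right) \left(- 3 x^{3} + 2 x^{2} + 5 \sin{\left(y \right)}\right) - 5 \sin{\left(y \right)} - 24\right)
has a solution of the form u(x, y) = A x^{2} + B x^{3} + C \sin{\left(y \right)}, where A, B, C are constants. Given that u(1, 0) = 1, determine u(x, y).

Substitute the ansatz u = A x^{2} + B x^{3} + C \sin{\left(y \right)} into the left-hand side.
Derivatives of the ansatz:
  u_yy = - C \sin{\left(y \right)}
  u_xx = 2 A + 6 B x
Term by term:
  1/2·u·u_yy = - \frac{A C x^{2} \sin{\left(y \right)}}{2} - \frac{B C x^{3} \sin{\left(y \right)}}{2} - \frac{C^{2} \sin^{2}{\left(y \right)}}{2}
  -u^2·u_xx = - 2 A^{3} x^{4} - 10 A^{2} B x^{5} - 4 A^{2} C x^{2} \sin{\left(y \right)} - 14 A B^{2} x^{6} - 16 A B C x^{3} \sin{\left(y \right)} - 2 A C^{2} \sin^{2}{\left(y \right)} - 6 B^{3} x^{7} - 12 B^{2} C x^{4} \sin{\left(y \right)} - 6 B C^{2} x \sin^{2}{\left(y \right)}
  -3·u·u_xx = - 6 A^{2} x^{2} - 24 A B x^{3} - 6 A C \sin{\left(y \right)} - 18 B^{2} x^{4} - 18 B C x \sin{\left(y \right)}
So the left-hand side equals
  - 2 A^{3} x^{4} - 10 A^{2} B x^{5} - 4 A^{2} C x^{2} \sin{\left(y \right)} - 6 A^{2} x^{2} - 14 A B^{2} x^{6} - 16 A B C x^{3} \sin{\left(y \right)} - 24 A B x^{3} - 2 A C^{2} \sin^{2}{\left(y \right)} - \frac{A C x^{2} \sin{\left(y \right)}}{2} - 6 A C \sin{\left(y \right)} - 6 B^{3} x^{7} - 12 B^{2} C x^{4} \sin{\left(y \right)} - 18 B^{2} x^{4} - 6 B C^{2} x \sin^{2}{\left(y \right)} - \frac{B C x^{3} \sin{\left(y \right)}}{2} - 18 B C x \sin{\left(y \right)} - \frac{C^{2} \sin^{2}{\left(y \right)}}{2}
This must equal f(x, y) identically; expanded, f = - 162 x^{7} + 252 x^{6} - 120 x^{5} + 540 x^{4} \sin{\left(y \right)} - 146 x^{4} - \frac{945 x^{3} \sin{\left(y \right)}}{2} + 144 x^{3} + 75 x^{2} \sin{\left(y \right)} - 24 x^{2} - 450 x \sin^{2}{\left(y \right)} + 270 x \sin{\left(y \right)} + \frac{175 \sin^{2}{\left(y \right)}}{2} - 60 \sin{\left(y \right)}.
Matching coefficients of the independent functions:
  [x^{2}]:  - 6 A^{2} = -24
  [x^{3}]:  - 24 A B = 144
  [x^{4}]:  - 2 A^{3} - 18 B^{2} = -146
  [x^{5}]:  - 10 A^{2} B = -120
  [x^{6}]:  - 14 A B^{2} = 252
  [x^{7}]:  - 6 B^{3} = -162
  [x \sin{\left(y \right)}]:  - 18 B C = 270
  [x \sin^{2}{\left(y \right)}]:  - 6 B C^{2} = -450
  [x^{2} \sin{\left(y \right)}]:  - 4 A^{2} C - \frac{A C}{2} = 75
  [x^{3} \sin{\left(y \right)}]:  - 16 A B C - \frac{B C}{2} = - \frac{945}{2}
  [x^{4} \sin{\left(y \right)}]:  - 12 B^{2} C = 540
  [\sin{\left(y \right)}]:  - 6 A C = -60
  [\sin^{2}{\left(y \right)}]:  - 2 A C^{2} - \frac{C^{2}}{2} = \frac{175}{2}
Solving: A = -2, B = 3, C = -5.
Check against the point condition:
  u(1, 0) = 1  ⟹  A + B = 1  ✓
Hence u(x, y) = 3 x^{3} - 2 x^{2} - 5 \sin{\left(y \right)}.

Answer: u(x, y) = 3 x^{3} - 2 x^{2} - 5 \sin{\left(y \right)}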